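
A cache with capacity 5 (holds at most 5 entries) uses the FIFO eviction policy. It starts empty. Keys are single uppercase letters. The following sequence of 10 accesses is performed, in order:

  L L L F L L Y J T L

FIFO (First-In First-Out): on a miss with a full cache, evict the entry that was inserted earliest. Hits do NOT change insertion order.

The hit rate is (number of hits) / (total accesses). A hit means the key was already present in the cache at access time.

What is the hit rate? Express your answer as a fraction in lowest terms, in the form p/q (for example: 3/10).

Answer: 1/2

Derivation:
FIFO simulation (capacity=5):
  1. access L: MISS. Cache (old->new): [L]
  2. access L: HIT. Cache (old->new): [L]
  3. access L: HIT. Cache (old->new): [L]
  4. access F: MISS. Cache (old->new): [L F]
  5. access L: HIT. Cache (old->new): [L F]
  6. access L: HIT. Cache (old->new): [L F]
  7. access Y: MISS. Cache (old->new): [L F Y]
  8. access J: MISS. Cache (old->new): [L F Y J]
  9. access T: MISS. Cache (old->new): [L F Y J T]
  10. access L: HIT. Cache (old->new): [L F Y J T]
Total: 5 hits, 5 misses, 0 evictions

Hit rate = 5/10 = 1/2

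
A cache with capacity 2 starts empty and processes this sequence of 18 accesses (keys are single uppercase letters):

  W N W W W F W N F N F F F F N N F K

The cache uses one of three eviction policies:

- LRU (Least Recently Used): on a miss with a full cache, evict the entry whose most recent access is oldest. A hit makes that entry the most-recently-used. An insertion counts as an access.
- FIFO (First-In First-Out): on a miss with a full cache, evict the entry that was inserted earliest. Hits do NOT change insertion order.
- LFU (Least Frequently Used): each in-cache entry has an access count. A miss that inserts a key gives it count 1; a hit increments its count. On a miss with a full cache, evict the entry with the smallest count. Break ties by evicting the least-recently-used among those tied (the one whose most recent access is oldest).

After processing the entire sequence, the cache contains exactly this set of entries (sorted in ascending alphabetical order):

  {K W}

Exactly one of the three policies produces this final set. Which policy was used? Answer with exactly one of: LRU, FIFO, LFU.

Answer: LFU

Derivation:
Simulating under each policy and comparing final sets:
  LRU: final set = {F K} -> differs
  FIFO: final set = {F K} -> differs
  LFU: final set = {K W} -> MATCHES target
Only LFU produces the target set.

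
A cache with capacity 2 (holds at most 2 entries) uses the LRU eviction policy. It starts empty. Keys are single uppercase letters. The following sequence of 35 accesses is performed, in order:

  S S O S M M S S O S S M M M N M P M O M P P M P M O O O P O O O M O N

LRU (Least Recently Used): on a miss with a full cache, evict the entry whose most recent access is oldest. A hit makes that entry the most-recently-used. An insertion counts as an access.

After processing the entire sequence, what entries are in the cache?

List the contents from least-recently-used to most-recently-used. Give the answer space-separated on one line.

Answer: O N

Derivation:
LRU simulation (capacity=2):
  1. access S: MISS. Cache (LRU->MRU): [S]
  2. access S: HIT. Cache (LRU->MRU): [S]
  3. access O: MISS. Cache (LRU->MRU): [S O]
  4. access S: HIT. Cache (LRU->MRU): [O S]
  5. access M: MISS, evict O. Cache (LRU->MRU): [S M]
  6. access M: HIT. Cache (LRU->MRU): [S M]
  7. access S: HIT. Cache (LRU->MRU): [M S]
  8. access S: HIT. Cache (LRU->MRU): [M S]
  9. access O: MISS, evict M. Cache (LRU->MRU): [S O]
  10. access S: HIT. Cache (LRU->MRU): [O S]
  11. access S: HIT. Cache (LRU->MRU): [O S]
  12. access M: MISS, evict O. Cache (LRU->MRU): [S M]
  13. access M: HIT. Cache (LRU->MRU): [S M]
  14. access M: HIT. Cache (LRU->MRU): [S M]
  15. access N: MISS, evict S. Cache (LRU->MRU): [M N]
  16. access M: HIT. Cache (LRU->MRU): [N M]
  17. access P: MISS, evict N. Cache (LRU->MRU): [M P]
  18. access M: HIT. Cache (LRU->MRU): [P M]
  19. access O: MISS, evict P. Cache (LRU->MRU): [M O]
  20. access M: HIT. Cache (LRU->MRU): [O M]
  21. access P: MISS, evict O. Cache (LRU->MRU): [M P]
  22. access P: HIT. Cache (LRU->MRU): [M P]
  23. access M: HIT. Cache (LRU->MRU): [P M]
  24. access P: HIT. Cache (LRU->MRU): [M P]
  25. access M: HIT. Cache (LRU->MRU): [P M]
  26. access O: MISS, evict P. Cache (LRU->MRU): [M O]
  27. access O: HIT. Cache (LRU->MRU): [M O]
  28. access O: HIT. Cache (LRU->MRU): [M O]
  29. access P: MISS, evict M. Cache (LRU->MRU): [O P]
  30. access O: HIT. Cache (LRU->MRU): [P O]
  31. access O: HIT. Cache (LRU->MRU): [P O]
  32. access O: HIT. Cache (LRU->MRU): [P O]
  33. access M: MISS, evict P. Cache (LRU->MRU): [O M]
  34. access O: HIT. Cache (LRU->MRU): [M O]
  35. access N: MISS, evict M. Cache (LRU->MRU): [O N]
Total: 22 hits, 13 misses, 11 evictions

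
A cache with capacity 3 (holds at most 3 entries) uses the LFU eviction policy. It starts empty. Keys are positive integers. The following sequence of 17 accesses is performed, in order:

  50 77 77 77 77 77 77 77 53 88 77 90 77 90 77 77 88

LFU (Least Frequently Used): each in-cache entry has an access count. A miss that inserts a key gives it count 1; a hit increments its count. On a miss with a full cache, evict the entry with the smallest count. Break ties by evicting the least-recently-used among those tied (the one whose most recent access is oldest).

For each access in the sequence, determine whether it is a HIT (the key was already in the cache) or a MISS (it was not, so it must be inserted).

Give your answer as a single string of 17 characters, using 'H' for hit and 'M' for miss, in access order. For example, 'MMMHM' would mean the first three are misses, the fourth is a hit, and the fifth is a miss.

Answer: MMHHHHHHMMHMHHHHH

Derivation:
LFU simulation (capacity=3):
  1. access 50: MISS. Cache: [50(c=1)]
  2. access 77: MISS. Cache: [50(c=1) 77(c=1)]
  3. access 77: HIT, count now 2. Cache: [50(c=1) 77(c=2)]
  4. access 77: HIT, count now 3. Cache: [50(c=1) 77(c=3)]
  5. access 77: HIT, count now 4. Cache: [50(c=1) 77(c=4)]
  6. access 77: HIT, count now 5. Cache: [50(c=1) 77(c=5)]
  7. access 77: HIT, count now 6. Cache: [50(c=1) 77(c=6)]
  8. access 77: HIT, count now 7. Cache: [50(c=1) 77(c=7)]
  9. access 53: MISS. Cache: [50(c=1) 53(c=1) 77(c=7)]
  10. access 88: MISS, evict 50(c=1). Cache: [53(c=1) 88(c=1) 77(c=7)]
  11. access 77: HIT, count now 8. Cache: [53(c=1) 88(c=1) 77(c=8)]
  12. access 90: MISS, evict 53(c=1). Cache: [88(c=1) 90(c=1) 77(c=8)]
  13. access 77: HIT, count now 9. Cache: [88(c=1) 90(c=1) 77(c=9)]
  14. access 90: HIT, count now 2. Cache: [88(c=1) 90(c=2) 77(c=9)]
  15. access 77: HIT, count now 10. Cache: [88(c=1) 90(c=2) 77(c=10)]
  16. access 77: HIT, count now 11. Cache: [88(c=1) 90(c=2) 77(c=11)]
  17. access 88: HIT, count now 2. Cache: [90(c=2) 88(c=2) 77(c=11)]
Total: 12 hits, 5 misses, 2 evictions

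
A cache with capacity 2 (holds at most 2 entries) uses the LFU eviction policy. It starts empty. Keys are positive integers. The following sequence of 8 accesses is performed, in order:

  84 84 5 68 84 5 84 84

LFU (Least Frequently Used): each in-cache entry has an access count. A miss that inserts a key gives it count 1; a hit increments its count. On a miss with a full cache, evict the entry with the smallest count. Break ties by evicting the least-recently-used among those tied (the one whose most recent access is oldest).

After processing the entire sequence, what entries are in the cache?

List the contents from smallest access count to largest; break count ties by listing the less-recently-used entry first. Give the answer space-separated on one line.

Answer: 5 84

Derivation:
LFU simulation (capacity=2):
  1. access 84: MISS. Cache: [84(c=1)]
  2. access 84: HIT, count now 2. Cache: [84(c=2)]
  3. access 5: MISS. Cache: [5(c=1) 84(c=2)]
  4. access 68: MISS, evict 5(c=1). Cache: [68(c=1) 84(c=2)]
  5. access 84: HIT, count now 3. Cache: [68(c=1) 84(c=3)]
  6. access 5: MISS, evict 68(c=1). Cache: [5(c=1) 84(c=3)]
  7. access 84: HIT, count now 4. Cache: [5(c=1) 84(c=4)]
  8. access 84: HIT, count now 5. Cache: [5(c=1) 84(c=5)]
Total: 4 hits, 4 misses, 2 evictions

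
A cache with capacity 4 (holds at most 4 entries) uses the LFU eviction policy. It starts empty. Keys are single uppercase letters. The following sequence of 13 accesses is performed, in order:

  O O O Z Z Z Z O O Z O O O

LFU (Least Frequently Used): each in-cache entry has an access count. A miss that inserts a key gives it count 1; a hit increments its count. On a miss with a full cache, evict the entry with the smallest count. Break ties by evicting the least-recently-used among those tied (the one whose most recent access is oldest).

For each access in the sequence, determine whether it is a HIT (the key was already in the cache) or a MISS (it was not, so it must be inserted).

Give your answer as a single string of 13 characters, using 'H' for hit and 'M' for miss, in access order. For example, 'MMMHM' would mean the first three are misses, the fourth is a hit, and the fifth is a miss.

Answer: MHHMHHHHHHHHH

Derivation:
LFU simulation (capacity=4):
  1. access O: MISS. Cache: [O(c=1)]
  2. access O: HIT, count now 2. Cache: [O(c=2)]
  3. access O: HIT, count now 3. Cache: [O(c=3)]
  4. access Z: MISS. Cache: [Z(c=1) O(c=3)]
  5. access Z: HIT, count now 2. Cache: [Z(c=2) O(c=3)]
  6. access Z: HIT, count now 3. Cache: [O(c=3) Z(c=3)]
  7. access Z: HIT, count now 4. Cache: [O(c=3) Z(c=4)]
  8. access O: HIT, count now 4. Cache: [Z(c=4) O(c=4)]
  9. access O: HIT, count now 5. Cache: [Z(c=4) O(c=5)]
  10. access Z: HIT, count now 5. Cache: [O(c=5) Z(c=5)]
  11. access O: HIT, count now 6. Cache: [Z(c=5) O(c=6)]
  12. access O: HIT, count now 7. Cache: [Z(c=5) O(c=7)]
  13. access O: HIT, count now 8. Cache: [Z(c=5) O(c=8)]
Total: 11 hits, 2 misses, 0 evictions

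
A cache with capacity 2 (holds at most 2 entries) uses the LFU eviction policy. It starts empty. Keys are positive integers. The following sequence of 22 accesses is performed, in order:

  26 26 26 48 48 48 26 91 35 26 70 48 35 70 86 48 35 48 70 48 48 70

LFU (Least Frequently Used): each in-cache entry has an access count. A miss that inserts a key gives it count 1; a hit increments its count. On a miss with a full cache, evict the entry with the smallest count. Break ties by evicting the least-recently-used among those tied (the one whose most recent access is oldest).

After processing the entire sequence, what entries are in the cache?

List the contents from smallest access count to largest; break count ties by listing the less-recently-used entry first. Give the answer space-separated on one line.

Answer: 70 26

Derivation:
LFU simulation (capacity=2):
  1. access 26: MISS. Cache: [26(c=1)]
  2. access 26: HIT, count now 2. Cache: [26(c=2)]
  3. access 26: HIT, count now 3. Cache: [26(c=3)]
  4. access 48: MISS. Cache: [48(c=1) 26(c=3)]
  5. access 48: HIT, count now 2. Cache: [48(c=2) 26(c=3)]
  6. access 48: HIT, count now 3. Cache: [26(c=3) 48(c=3)]
  7. access 26: HIT, count now 4. Cache: [48(c=3) 26(c=4)]
  8. access 91: MISS, evict 48(c=3). Cache: [91(c=1) 26(c=4)]
  9. access 35: MISS, evict 91(c=1). Cache: [35(c=1) 26(c=4)]
  10. access 26: HIT, count now 5. Cache: [35(c=1) 26(c=5)]
  11. access 70: MISS, evict 35(c=1). Cache: [70(c=1) 26(c=5)]
  12. access 48: MISS, evict 70(c=1). Cache: [48(c=1) 26(c=5)]
  13. access 35: MISS, evict 48(c=1). Cache: [35(c=1) 26(c=5)]
  14. access 70: MISS, evict 35(c=1). Cache: [70(c=1) 26(c=5)]
  15. access 86: MISS, evict 70(c=1). Cache: [86(c=1) 26(c=5)]
  16. access 48: MISS, evict 86(c=1). Cache: [48(c=1) 26(c=5)]
  17. access 35: MISS, evict 48(c=1). Cache: [35(c=1) 26(c=5)]
  18. access 48: MISS, evict 35(c=1). Cache: [48(c=1) 26(c=5)]
  19. access 70: MISS, evict 48(c=1). Cache: [70(c=1) 26(c=5)]
  20. access 48: MISS, evict 70(c=1). Cache: [48(c=1) 26(c=5)]
  21. access 48: HIT, count now 2. Cache: [48(c=2) 26(c=5)]
  22. access 70: MISS, evict 48(c=2). Cache: [70(c=1) 26(c=5)]
Total: 7 hits, 15 misses, 13 evictions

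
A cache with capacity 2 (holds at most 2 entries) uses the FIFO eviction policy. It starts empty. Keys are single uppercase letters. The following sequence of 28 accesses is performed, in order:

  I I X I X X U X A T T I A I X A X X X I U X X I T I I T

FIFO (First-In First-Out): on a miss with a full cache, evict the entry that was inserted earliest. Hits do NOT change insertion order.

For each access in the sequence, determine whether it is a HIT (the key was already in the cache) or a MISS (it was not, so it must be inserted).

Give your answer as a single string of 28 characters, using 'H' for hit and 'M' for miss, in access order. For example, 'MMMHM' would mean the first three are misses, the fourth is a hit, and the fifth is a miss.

FIFO simulation (capacity=2):
  1. access I: MISS. Cache (old->new): [I]
  2. access I: HIT. Cache (old->new): [I]
  3. access X: MISS. Cache (old->new): [I X]
  4. access I: HIT. Cache (old->new): [I X]
  5. access X: HIT. Cache (old->new): [I X]
  6. access X: HIT. Cache (old->new): [I X]
  7. access U: MISS, evict I. Cache (old->new): [X U]
  8. access X: HIT. Cache (old->new): [X U]
  9. access A: MISS, evict X. Cache (old->new): [U A]
  10. access T: MISS, evict U. Cache (old->new): [A T]
  11. access T: HIT. Cache (old->new): [A T]
  12. access I: MISS, evict A. Cache (old->new): [T I]
  13. access A: MISS, evict T. Cache (old->new): [I A]
  14. access I: HIT. Cache (old->new): [I A]
  15. access X: MISS, evict I. Cache (old->new): [A X]
  16. access A: HIT. Cache (old->new): [A X]
  17. access X: HIT. Cache (old->new): [A X]
  18. access X: HIT. Cache (old->new): [A X]
  19. access X: HIT. Cache (old->new): [A X]
  20. access I: MISS, evict A. Cache (old->new): [X I]
  21. access U: MISS, evict X. Cache (old->new): [I U]
  22. access X: MISS, evict I. Cache (old->new): [U X]
  23. access X: HIT. Cache (old->new): [U X]
  24. access I: MISS, evict U. Cache (old->new): [X I]
  25. access T: MISS, evict X. Cache (old->new): [I T]
  26. access I: HIT. Cache (old->new): [I T]
  27. access I: HIT. Cache (old->new): [I T]
  28. access T: HIT. Cache (old->new): [I T]
Total: 15 hits, 13 misses, 11 evictions

Answer: MHMHHHMHMMHMMHMHHHHMMMHMMHHH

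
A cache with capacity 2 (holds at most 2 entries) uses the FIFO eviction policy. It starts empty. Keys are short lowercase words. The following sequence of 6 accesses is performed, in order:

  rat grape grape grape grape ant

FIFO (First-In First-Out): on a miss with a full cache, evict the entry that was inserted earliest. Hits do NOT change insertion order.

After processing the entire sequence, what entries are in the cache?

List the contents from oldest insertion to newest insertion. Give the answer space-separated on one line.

FIFO simulation (capacity=2):
  1. access rat: MISS. Cache (old->new): [rat]
  2. access grape: MISS. Cache (old->new): [rat grape]
  3. access grape: HIT. Cache (old->new): [rat grape]
  4. access grape: HIT. Cache (old->new): [rat grape]
  5. access grape: HIT. Cache (old->new): [rat grape]
  6. access ant: MISS, evict rat. Cache (old->new): [grape ant]
Total: 3 hits, 3 misses, 1 evictions

Answer: grape ant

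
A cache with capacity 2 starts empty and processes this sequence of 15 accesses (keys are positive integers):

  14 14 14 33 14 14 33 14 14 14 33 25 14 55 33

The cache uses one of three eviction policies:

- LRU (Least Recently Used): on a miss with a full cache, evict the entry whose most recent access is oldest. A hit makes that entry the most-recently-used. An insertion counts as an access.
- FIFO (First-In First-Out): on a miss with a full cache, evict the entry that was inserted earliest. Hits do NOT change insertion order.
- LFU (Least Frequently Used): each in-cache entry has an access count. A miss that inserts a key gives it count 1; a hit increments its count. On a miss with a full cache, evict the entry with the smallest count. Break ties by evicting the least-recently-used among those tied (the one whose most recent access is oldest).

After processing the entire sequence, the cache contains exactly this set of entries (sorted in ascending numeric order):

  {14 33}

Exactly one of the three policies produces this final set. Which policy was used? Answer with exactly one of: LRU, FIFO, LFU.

Answer: LFU

Derivation:
Simulating under each policy and comparing final sets:
  LRU: final set = {33 55} -> differs
  FIFO: final set = {33 55} -> differs
  LFU: final set = {14 33} -> MATCHES target
Only LFU produces the target set.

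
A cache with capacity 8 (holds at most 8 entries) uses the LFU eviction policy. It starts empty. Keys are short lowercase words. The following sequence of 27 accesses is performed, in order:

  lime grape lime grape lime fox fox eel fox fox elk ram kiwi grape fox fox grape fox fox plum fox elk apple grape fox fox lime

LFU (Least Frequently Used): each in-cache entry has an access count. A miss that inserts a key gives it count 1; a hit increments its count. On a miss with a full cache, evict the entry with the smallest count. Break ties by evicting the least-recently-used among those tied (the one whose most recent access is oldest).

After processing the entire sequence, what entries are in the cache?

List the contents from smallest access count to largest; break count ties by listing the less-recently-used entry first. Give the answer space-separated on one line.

Answer: ram kiwi plum apple elk lime grape fox

Derivation:
LFU simulation (capacity=8):
  1. access lime: MISS. Cache: [lime(c=1)]
  2. access grape: MISS. Cache: [lime(c=1) grape(c=1)]
  3. access lime: HIT, count now 2. Cache: [grape(c=1) lime(c=2)]
  4. access grape: HIT, count now 2. Cache: [lime(c=2) grape(c=2)]
  5. access lime: HIT, count now 3. Cache: [grape(c=2) lime(c=3)]
  6. access fox: MISS. Cache: [fox(c=1) grape(c=2) lime(c=3)]
  7. access fox: HIT, count now 2. Cache: [grape(c=2) fox(c=2) lime(c=3)]
  8. access eel: MISS. Cache: [eel(c=1) grape(c=2) fox(c=2) lime(c=3)]
  9. access fox: HIT, count now 3. Cache: [eel(c=1) grape(c=2) lime(c=3) fox(c=3)]
  10. access fox: HIT, count now 4. Cache: [eel(c=1) grape(c=2) lime(c=3) fox(c=4)]
  11. access elk: MISS. Cache: [eel(c=1) elk(c=1) grape(c=2) lime(c=3) fox(c=4)]
  12. access ram: MISS. Cache: [eel(c=1) elk(c=1) ram(c=1) grape(c=2) lime(c=3) fox(c=4)]
  13. access kiwi: MISS. Cache: [eel(c=1) elk(c=1) ram(c=1) kiwi(c=1) grape(c=2) lime(c=3) fox(c=4)]
  14. access grape: HIT, count now 3. Cache: [eel(c=1) elk(c=1) ram(c=1) kiwi(c=1) lime(c=3) grape(c=3) fox(c=4)]
  15. access fox: HIT, count now 5. Cache: [eel(c=1) elk(c=1) ram(c=1) kiwi(c=1) lime(c=3) grape(c=3) fox(c=5)]
  16. access fox: HIT, count now 6. Cache: [eel(c=1) elk(c=1) ram(c=1) kiwi(c=1) lime(c=3) grape(c=3) fox(c=6)]
  17. access grape: HIT, count now 4. Cache: [eel(c=1) elk(c=1) ram(c=1) kiwi(c=1) lime(c=3) grape(c=4) fox(c=6)]
  18. access fox: HIT, count now 7. Cache: [eel(c=1) elk(c=1) ram(c=1) kiwi(c=1) lime(c=3) grape(c=4) fox(c=7)]
  19. access fox: HIT, count now 8. Cache: [eel(c=1) elk(c=1) ram(c=1) kiwi(c=1) lime(c=3) grape(c=4) fox(c=8)]
  20. access plum: MISS. Cache: [eel(c=1) elk(c=1) ram(c=1) kiwi(c=1) plum(c=1) lime(c=3) grape(c=4) fox(c=8)]
  21. access fox: HIT, count now 9. Cache: [eel(c=1) elk(c=1) ram(c=1) kiwi(c=1) plum(c=1) lime(c=3) grape(c=4) fox(c=9)]
  22. access elk: HIT, count now 2. Cache: [eel(c=1) ram(c=1) kiwi(c=1) plum(c=1) elk(c=2) lime(c=3) grape(c=4) fox(c=9)]
  23. access apple: MISS, evict eel(c=1). Cache: [ram(c=1) kiwi(c=1) plum(c=1) apple(c=1) elk(c=2) lime(c=3) grape(c=4) fox(c=9)]
  24. access grape: HIT, count now 5. Cache: [ram(c=1) kiwi(c=1) plum(c=1) apple(c=1) elk(c=2) lime(c=3) grape(c=5) fox(c=9)]
  25. access fox: HIT, count now 10. Cache: [ram(c=1) kiwi(c=1) plum(c=1) apple(c=1) elk(c=2) lime(c=3) grape(c=5) fox(c=10)]
  26. access fox: HIT, count now 11. Cache: [ram(c=1) kiwi(c=1) plum(c=1) apple(c=1) elk(c=2) lime(c=3) grape(c=5) fox(c=11)]
  27. access lime: HIT, count now 4. Cache: [ram(c=1) kiwi(c=1) plum(c=1) apple(c=1) elk(c=2) lime(c=4) grape(c=5) fox(c=11)]
Total: 18 hits, 9 misses, 1 evictions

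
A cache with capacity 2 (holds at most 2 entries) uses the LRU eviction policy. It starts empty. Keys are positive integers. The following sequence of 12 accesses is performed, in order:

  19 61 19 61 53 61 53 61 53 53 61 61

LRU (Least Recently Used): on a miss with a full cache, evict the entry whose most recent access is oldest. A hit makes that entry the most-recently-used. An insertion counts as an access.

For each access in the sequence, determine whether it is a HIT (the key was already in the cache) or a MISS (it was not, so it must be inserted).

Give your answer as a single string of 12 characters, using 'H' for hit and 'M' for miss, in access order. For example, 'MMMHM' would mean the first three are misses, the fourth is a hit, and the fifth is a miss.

LRU simulation (capacity=2):
  1. access 19: MISS. Cache (LRU->MRU): [19]
  2. access 61: MISS. Cache (LRU->MRU): [19 61]
  3. access 19: HIT. Cache (LRU->MRU): [61 19]
  4. access 61: HIT. Cache (LRU->MRU): [19 61]
  5. access 53: MISS, evict 19. Cache (LRU->MRU): [61 53]
  6. access 61: HIT. Cache (LRU->MRU): [53 61]
  7. access 53: HIT. Cache (LRU->MRU): [61 53]
  8. access 61: HIT. Cache (LRU->MRU): [53 61]
  9. access 53: HIT. Cache (LRU->MRU): [61 53]
  10. access 53: HIT. Cache (LRU->MRU): [61 53]
  11. access 61: HIT. Cache (LRU->MRU): [53 61]
  12. access 61: HIT. Cache (LRU->MRU): [53 61]
Total: 9 hits, 3 misses, 1 evictions

Answer: MMHHMHHHHHHH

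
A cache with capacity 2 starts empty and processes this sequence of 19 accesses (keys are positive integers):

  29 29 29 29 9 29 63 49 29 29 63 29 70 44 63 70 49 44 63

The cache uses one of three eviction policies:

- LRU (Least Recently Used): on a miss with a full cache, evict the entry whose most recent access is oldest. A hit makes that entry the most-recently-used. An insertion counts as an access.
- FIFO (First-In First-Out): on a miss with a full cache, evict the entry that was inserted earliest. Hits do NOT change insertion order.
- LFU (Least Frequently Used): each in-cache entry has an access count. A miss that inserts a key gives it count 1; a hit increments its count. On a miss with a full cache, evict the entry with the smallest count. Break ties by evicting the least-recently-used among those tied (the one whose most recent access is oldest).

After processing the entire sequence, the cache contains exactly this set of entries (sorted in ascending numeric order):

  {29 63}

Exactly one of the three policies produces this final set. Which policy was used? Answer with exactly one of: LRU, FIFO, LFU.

Answer: LFU

Derivation:
Simulating under each policy and comparing final sets:
  LRU: final set = {44 63} -> differs
  FIFO: final set = {44 63} -> differs
  LFU: final set = {29 63} -> MATCHES target
Only LFU produces the target set.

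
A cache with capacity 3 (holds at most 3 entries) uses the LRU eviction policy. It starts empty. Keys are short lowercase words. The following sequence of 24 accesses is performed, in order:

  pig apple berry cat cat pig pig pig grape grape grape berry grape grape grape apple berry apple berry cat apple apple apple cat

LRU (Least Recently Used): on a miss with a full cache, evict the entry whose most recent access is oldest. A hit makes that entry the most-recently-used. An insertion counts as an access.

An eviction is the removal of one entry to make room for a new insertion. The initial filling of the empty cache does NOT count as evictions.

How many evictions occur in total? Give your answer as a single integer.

LRU simulation (capacity=3):
  1. access pig: MISS. Cache (LRU->MRU): [pig]
  2. access apple: MISS. Cache (LRU->MRU): [pig apple]
  3. access berry: MISS. Cache (LRU->MRU): [pig apple berry]
  4. access cat: MISS, evict pig. Cache (LRU->MRU): [apple berry cat]
  5. access cat: HIT. Cache (LRU->MRU): [apple berry cat]
  6. access pig: MISS, evict apple. Cache (LRU->MRU): [berry cat pig]
  7. access pig: HIT. Cache (LRU->MRU): [berry cat pig]
  8. access pig: HIT. Cache (LRU->MRU): [berry cat pig]
  9. access grape: MISS, evict berry. Cache (LRU->MRU): [cat pig grape]
  10. access grape: HIT. Cache (LRU->MRU): [cat pig grape]
  11. access grape: HIT. Cache (LRU->MRU): [cat pig grape]
  12. access berry: MISS, evict cat. Cache (LRU->MRU): [pig grape berry]
  13. access grape: HIT. Cache (LRU->MRU): [pig berry grape]
  14. access grape: HIT. Cache (LRU->MRU): [pig berry grape]
  15. access grape: HIT. Cache (LRU->MRU): [pig berry grape]
  16. access apple: MISS, evict pig. Cache (LRU->MRU): [berry grape apple]
  17. access berry: HIT. Cache (LRU->MRU): [grape apple berry]
  18. access apple: HIT. Cache (LRU->MRU): [grape berry apple]
  19. access berry: HIT. Cache (LRU->MRU): [grape apple berry]
  20. access cat: MISS, evict grape. Cache (LRU->MRU): [apple berry cat]
  21. access apple: HIT. Cache (LRU->MRU): [berry cat apple]
  22. access apple: HIT. Cache (LRU->MRU): [berry cat apple]
  23. access apple: HIT. Cache (LRU->MRU): [berry cat apple]
  24. access cat: HIT. Cache (LRU->MRU): [berry apple cat]
Total: 15 hits, 9 misses, 6 evictions

Answer: 6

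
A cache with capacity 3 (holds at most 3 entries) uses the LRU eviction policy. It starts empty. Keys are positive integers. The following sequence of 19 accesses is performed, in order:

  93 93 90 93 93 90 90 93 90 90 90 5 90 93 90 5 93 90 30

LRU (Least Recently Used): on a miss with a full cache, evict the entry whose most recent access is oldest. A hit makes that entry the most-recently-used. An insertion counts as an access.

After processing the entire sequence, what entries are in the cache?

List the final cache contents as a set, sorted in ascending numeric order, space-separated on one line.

Answer: 30 90 93

Derivation:
LRU simulation (capacity=3):
  1. access 93: MISS. Cache (LRU->MRU): [93]
  2. access 93: HIT. Cache (LRU->MRU): [93]
  3. access 90: MISS. Cache (LRU->MRU): [93 90]
  4. access 93: HIT. Cache (LRU->MRU): [90 93]
  5. access 93: HIT. Cache (LRU->MRU): [90 93]
  6. access 90: HIT. Cache (LRU->MRU): [93 90]
  7. access 90: HIT. Cache (LRU->MRU): [93 90]
  8. access 93: HIT. Cache (LRU->MRU): [90 93]
  9. access 90: HIT. Cache (LRU->MRU): [93 90]
  10. access 90: HIT. Cache (LRU->MRU): [93 90]
  11. access 90: HIT. Cache (LRU->MRU): [93 90]
  12. access 5: MISS. Cache (LRU->MRU): [93 90 5]
  13. access 90: HIT. Cache (LRU->MRU): [93 5 90]
  14. access 93: HIT. Cache (LRU->MRU): [5 90 93]
  15. access 90: HIT. Cache (LRU->MRU): [5 93 90]
  16. access 5: HIT. Cache (LRU->MRU): [93 90 5]
  17. access 93: HIT. Cache (LRU->MRU): [90 5 93]
  18. access 90: HIT. Cache (LRU->MRU): [5 93 90]
  19. access 30: MISS, evict 5. Cache (LRU->MRU): [93 90 30]
Total: 15 hits, 4 misses, 1 evictions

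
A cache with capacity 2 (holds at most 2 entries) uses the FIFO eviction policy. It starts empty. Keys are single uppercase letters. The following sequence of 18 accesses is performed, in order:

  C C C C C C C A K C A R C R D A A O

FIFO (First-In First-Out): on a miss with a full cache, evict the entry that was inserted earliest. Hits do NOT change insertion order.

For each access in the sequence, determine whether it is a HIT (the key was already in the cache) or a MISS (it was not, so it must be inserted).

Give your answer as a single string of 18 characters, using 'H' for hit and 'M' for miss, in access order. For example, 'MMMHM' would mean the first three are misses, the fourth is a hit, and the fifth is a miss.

Answer: MHHHHHHMMMMMMHMMHM

Derivation:
FIFO simulation (capacity=2):
  1. access C: MISS. Cache (old->new): [C]
  2. access C: HIT. Cache (old->new): [C]
  3. access C: HIT. Cache (old->new): [C]
  4. access C: HIT. Cache (old->new): [C]
  5. access C: HIT. Cache (old->new): [C]
  6. access C: HIT. Cache (old->new): [C]
  7. access C: HIT. Cache (old->new): [C]
  8. access A: MISS. Cache (old->new): [C A]
  9. access K: MISS, evict C. Cache (old->new): [A K]
  10. access C: MISS, evict A. Cache (old->new): [K C]
  11. access A: MISS, evict K. Cache (old->new): [C A]
  12. access R: MISS, evict C. Cache (old->new): [A R]
  13. access C: MISS, evict A. Cache (old->new): [R C]
  14. access R: HIT. Cache (old->new): [R C]
  15. access D: MISS, evict R. Cache (old->new): [C D]
  16. access A: MISS, evict C. Cache (old->new): [D A]
  17. access A: HIT. Cache (old->new): [D A]
  18. access O: MISS, evict D. Cache (old->new): [A O]
Total: 8 hits, 10 misses, 8 evictions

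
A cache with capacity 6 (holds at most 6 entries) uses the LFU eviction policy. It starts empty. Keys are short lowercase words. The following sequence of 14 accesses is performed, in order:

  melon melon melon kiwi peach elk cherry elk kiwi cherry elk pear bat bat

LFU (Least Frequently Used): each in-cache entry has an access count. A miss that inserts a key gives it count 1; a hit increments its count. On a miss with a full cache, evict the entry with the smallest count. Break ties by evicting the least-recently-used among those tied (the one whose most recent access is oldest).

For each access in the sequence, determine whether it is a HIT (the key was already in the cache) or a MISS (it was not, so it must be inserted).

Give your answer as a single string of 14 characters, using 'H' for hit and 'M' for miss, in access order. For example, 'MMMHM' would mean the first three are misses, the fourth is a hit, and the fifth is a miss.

Answer: MHHMMMMHHHHMMH

Derivation:
LFU simulation (capacity=6):
  1. access melon: MISS. Cache: [melon(c=1)]
  2. access melon: HIT, count now 2. Cache: [melon(c=2)]
  3. access melon: HIT, count now 3. Cache: [melon(c=3)]
  4. access kiwi: MISS. Cache: [kiwi(c=1) melon(c=3)]
  5. access peach: MISS. Cache: [kiwi(c=1) peach(c=1) melon(c=3)]
  6. access elk: MISS. Cache: [kiwi(c=1) peach(c=1) elk(c=1) melon(c=3)]
  7. access cherry: MISS. Cache: [kiwi(c=1) peach(c=1) elk(c=1) cherry(c=1) melon(c=3)]
  8. access elk: HIT, count now 2. Cache: [kiwi(c=1) peach(c=1) cherry(c=1) elk(c=2) melon(c=3)]
  9. access kiwi: HIT, count now 2. Cache: [peach(c=1) cherry(c=1) elk(c=2) kiwi(c=2) melon(c=3)]
  10. access cherry: HIT, count now 2. Cache: [peach(c=1) elk(c=2) kiwi(c=2) cherry(c=2) melon(c=3)]
  11. access elk: HIT, count now 3. Cache: [peach(c=1) kiwi(c=2) cherry(c=2) melon(c=3) elk(c=3)]
  12. access pear: MISS. Cache: [peach(c=1) pear(c=1) kiwi(c=2) cherry(c=2) melon(c=3) elk(c=3)]
  13. access bat: MISS, evict peach(c=1). Cache: [pear(c=1) bat(c=1) kiwi(c=2) cherry(c=2) melon(c=3) elk(c=3)]
  14. access bat: HIT, count now 2. Cache: [pear(c=1) kiwi(c=2) cherry(c=2) bat(c=2) melon(c=3) elk(c=3)]
Total: 7 hits, 7 misses, 1 evictions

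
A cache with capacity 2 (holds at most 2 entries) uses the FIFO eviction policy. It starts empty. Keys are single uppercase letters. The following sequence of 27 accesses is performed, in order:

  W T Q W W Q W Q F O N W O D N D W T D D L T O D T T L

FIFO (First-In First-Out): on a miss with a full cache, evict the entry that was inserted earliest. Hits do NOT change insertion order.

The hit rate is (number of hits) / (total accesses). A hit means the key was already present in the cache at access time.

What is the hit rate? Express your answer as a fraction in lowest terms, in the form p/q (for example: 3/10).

FIFO simulation (capacity=2):
  1. access W: MISS. Cache (old->new): [W]
  2. access T: MISS. Cache (old->new): [W T]
  3. access Q: MISS, evict W. Cache (old->new): [T Q]
  4. access W: MISS, evict T. Cache (old->new): [Q W]
  5. access W: HIT. Cache (old->new): [Q W]
  6. access Q: HIT. Cache (old->new): [Q W]
  7. access W: HIT. Cache (old->new): [Q W]
  8. access Q: HIT. Cache (old->new): [Q W]
  9. access F: MISS, evict Q. Cache (old->new): [W F]
  10. access O: MISS, evict W. Cache (old->new): [F O]
  11. access N: MISS, evict F. Cache (old->new): [O N]
  12. access W: MISS, evict O. Cache (old->new): [N W]
  13. access O: MISS, evict N. Cache (old->new): [W O]
  14. access D: MISS, evict W. Cache (old->new): [O D]
  15. access N: MISS, evict O. Cache (old->new): [D N]
  16. access D: HIT. Cache (old->new): [D N]
  17. access W: MISS, evict D. Cache (old->new): [N W]
  18. access T: MISS, evict N. Cache (old->new): [W T]
  19. access D: MISS, evict W. Cache (old->new): [T D]
  20. access D: HIT. Cache (old->new): [T D]
  21. access L: MISS, evict T. Cache (old->new): [D L]
  22. access T: MISS, evict D. Cache (old->new): [L T]
  23. access O: MISS, evict L. Cache (old->new): [T O]
  24. access D: MISS, evict T. Cache (old->new): [O D]
  25. access T: MISS, evict O. Cache (old->new): [D T]
  26. access T: HIT. Cache (old->new): [D T]
  27. access L: MISS, evict D. Cache (old->new): [T L]
Total: 7 hits, 20 misses, 18 evictions

Hit rate = 7/27

Answer: 7/27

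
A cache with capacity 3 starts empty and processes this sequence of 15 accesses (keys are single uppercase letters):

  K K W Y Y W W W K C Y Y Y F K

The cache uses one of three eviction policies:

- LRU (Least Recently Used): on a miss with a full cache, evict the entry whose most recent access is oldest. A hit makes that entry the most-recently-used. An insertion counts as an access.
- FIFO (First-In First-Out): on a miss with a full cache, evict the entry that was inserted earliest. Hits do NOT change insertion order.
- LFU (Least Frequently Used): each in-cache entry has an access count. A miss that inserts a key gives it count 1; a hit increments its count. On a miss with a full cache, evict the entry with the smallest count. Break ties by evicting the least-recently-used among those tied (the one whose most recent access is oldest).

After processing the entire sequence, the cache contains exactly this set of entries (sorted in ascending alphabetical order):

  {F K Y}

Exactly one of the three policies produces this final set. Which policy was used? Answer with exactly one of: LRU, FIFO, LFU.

Answer: LRU

Derivation:
Simulating under each policy and comparing final sets:
  LRU: final set = {F K Y} -> MATCHES target
  FIFO: final set = {C F K} -> differs
  LFU: final set = {K W Y} -> differs
Only LRU produces the target set.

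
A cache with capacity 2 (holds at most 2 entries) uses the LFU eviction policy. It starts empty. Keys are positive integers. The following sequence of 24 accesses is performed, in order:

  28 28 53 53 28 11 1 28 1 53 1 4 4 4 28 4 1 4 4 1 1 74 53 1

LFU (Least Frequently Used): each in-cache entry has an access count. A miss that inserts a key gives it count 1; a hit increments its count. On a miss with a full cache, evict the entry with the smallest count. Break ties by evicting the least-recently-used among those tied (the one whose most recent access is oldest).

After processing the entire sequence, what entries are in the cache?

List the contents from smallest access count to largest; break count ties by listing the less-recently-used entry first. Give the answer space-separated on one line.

LFU simulation (capacity=2):
  1. access 28: MISS. Cache: [28(c=1)]
  2. access 28: HIT, count now 2. Cache: [28(c=2)]
  3. access 53: MISS. Cache: [53(c=1) 28(c=2)]
  4. access 53: HIT, count now 2. Cache: [28(c=2) 53(c=2)]
  5. access 28: HIT, count now 3. Cache: [53(c=2) 28(c=3)]
  6. access 11: MISS, evict 53(c=2). Cache: [11(c=1) 28(c=3)]
  7. access 1: MISS, evict 11(c=1). Cache: [1(c=1) 28(c=3)]
  8. access 28: HIT, count now 4. Cache: [1(c=1) 28(c=4)]
  9. access 1: HIT, count now 2. Cache: [1(c=2) 28(c=4)]
  10. access 53: MISS, evict 1(c=2). Cache: [53(c=1) 28(c=4)]
  11. access 1: MISS, evict 53(c=1). Cache: [1(c=1) 28(c=4)]
  12. access 4: MISS, evict 1(c=1). Cache: [4(c=1) 28(c=4)]
  13. access 4: HIT, count now 2. Cache: [4(c=2) 28(c=4)]
  14. access 4: HIT, count now 3. Cache: [4(c=3) 28(c=4)]
  15. access 28: HIT, count now 5. Cache: [4(c=3) 28(c=5)]
  16. access 4: HIT, count now 4. Cache: [4(c=4) 28(c=5)]
  17. access 1: MISS, evict 4(c=4). Cache: [1(c=1) 28(c=5)]
  18. access 4: MISS, evict 1(c=1). Cache: [4(c=1) 28(c=5)]
  19. access 4: HIT, count now 2. Cache: [4(c=2) 28(c=5)]
  20. access 1: MISS, evict 4(c=2). Cache: [1(c=1) 28(c=5)]
  21. access 1: HIT, count now 2. Cache: [1(c=2) 28(c=5)]
  22. access 74: MISS, evict 1(c=2). Cache: [74(c=1) 28(c=5)]
  23. access 53: MISS, evict 74(c=1). Cache: [53(c=1) 28(c=5)]
  24. access 1: MISS, evict 53(c=1). Cache: [1(c=1) 28(c=5)]
Total: 11 hits, 13 misses, 11 evictions

Answer: 1 28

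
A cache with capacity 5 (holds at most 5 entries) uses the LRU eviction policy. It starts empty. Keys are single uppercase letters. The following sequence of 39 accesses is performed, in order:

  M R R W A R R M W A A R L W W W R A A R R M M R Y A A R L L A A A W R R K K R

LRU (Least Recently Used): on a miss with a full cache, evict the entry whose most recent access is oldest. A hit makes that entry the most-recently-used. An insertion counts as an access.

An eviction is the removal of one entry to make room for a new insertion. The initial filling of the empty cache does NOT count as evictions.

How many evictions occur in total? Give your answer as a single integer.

Answer: 4

Derivation:
LRU simulation (capacity=5):
  1. access M: MISS. Cache (LRU->MRU): [M]
  2. access R: MISS. Cache (LRU->MRU): [M R]
  3. access R: HIT. Cache (LRU->MRU): [M R]
  4. access W: MISS. Cache (LRU->MRU): [M R W]
  5. access A: MISS. Cache (LRU->MRU): [M R W A]
  6. access R: HIT. Cache (LRU->MRU): [M W A R]
  7. access R: HIT. Cache (LRU->MRU): [M W A R]
  8. access M: HIT. Cache (LRU->MRU): [W A R M]
  9. access W: HIT. Cache (LRU->MRU): [A R M W]
  10. access A: HIT. Cache (LRU->MRU): [R M W A]
  11. access A: HIT. Cache (LRU->MRU): [R M W A]
  12. access R: HIT. Cache (LRU->MRU): [M W A R]
  13. access L: MISS. Cache (LRU->MRU): [M W A R L]
  14. access W: HIT. Cache (LRU->MRU): [M A R L W]
  15. access W: HIT. Cache (LRU->MRU): [M A R L W]
  16. access W: HIT. Cache (LRU->MRU): [M A R L W]
  17. access R: HIT. Cache (LRU->MRU): [M A L W R]
  18. access A: HIT. Cache (LRU->MRU): [M L W R A]
  19. access A: HIT. Cache (LRU->MRU): [M L W R A]
  20. access R: HIT. Cache (LRU->MRU): [M L W A R]
  21. access R: HIT. Cache (LRU->MRU): [M L W A R]
  22. access M: HIT. Cache (LRU->MRU): [L W A R M]
  23. access M: HIT. Cache (LRU->MRU): [L W A R M]
  24. access R: HIT. Cache (LRU->MRU): [L W A M R]
  25. access Y: MISS, evict L. Cache (LRU->MRU): [W A M R Y]
  26. access A: HIT. Cache (LRU->MRU): [W M R Y A]
  27. access A: HIT. Cache (LRU->MRU): [W M R Y A]
  28. access R: HIT. Cache (LRU->MRU): [W M Y A R]
  29. access L: MISS, evict W. Cache (LRU->MRU): [M Y A R L]
  30. access L: HIT. Cache (LRU->MRU): [M Y A R L]
  31. access A: HIT. Cache (LRU->MRU): [M Y R L A]
  32. access A: HIT. Cache (LRU->MRU): [M Y R L A]
  33. access A: HIT. Cache (LRU->MRU): [M Y R L A]
  34. access W: MISS, evict M. Cache (LRU->MRU): [Y R L A W]
  35. access R: HIT. Cache (LRU->MRU): [Y L A W R]
  36. access R: HIT. Cache (LRU->MRU): [Y L A W R]
  37. access K: MISS, evict Y. Cache (LRU->MRU): [L A W R K]
  38. access K: HIT. Cache (LRU->MRU): [L A W R K]
  39. access R: HIT. Cache (LRU->MRU): [L A W K R]
Total: 30 hits, 9 misses, 4 evictions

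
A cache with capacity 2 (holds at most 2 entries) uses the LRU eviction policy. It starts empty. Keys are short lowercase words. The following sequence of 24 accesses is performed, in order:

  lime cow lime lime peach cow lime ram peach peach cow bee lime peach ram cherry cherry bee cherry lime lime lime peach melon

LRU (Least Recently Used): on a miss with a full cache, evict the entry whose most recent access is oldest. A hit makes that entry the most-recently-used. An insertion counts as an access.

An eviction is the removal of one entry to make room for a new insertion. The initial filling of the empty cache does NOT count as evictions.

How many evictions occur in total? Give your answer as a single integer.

LRU simulation (capacity=2):
  1. access lime: MISS. Cache (LRU->MRU): [lime]
  2. access cow: MISS. Cache (LRU->MRU): [lime cow]
  3. access lime: HIT. Cache (LRU->MRU): [cow lime]
  4. access lime: HIT. Cache (LRU->MRU): [cow lime]
  5. access peach: MISS, evict cow. Cache (LRU->MRU): [lime peach]
  6. access cow: MISS, evict lime. Cache (LRU->MRU): [peach cow]
  7. access lime: MISS, evict peach. Cache (LRU->MRU): [cow lime]
  8. access ram: MISS, evict cow. Cache (LRU->MRU): [lime ram]
  9. access peach: MISS, evict lime. Cache (LRU->MRU): [ram peach]
  10. access peach: HIT. Cache (LRU->MRU): [ram peach]
  11. access cow: MISS, evict ram. Cache (LRU->MRU): [peach cow]
  12. access bee: MISS, evict peach. Cache (LRU->MRU): [cow bee]
  13. access lime: MISS, evict cow. Cache (LRU->MRU): [bee lime]
  14. access peach: MISS, evict bee. Cache (LRU->MRU): [lime peach]
  15. access ram: MISS, evict lime. Cache (LRU->MRU): [peach ram]
  16. access cherry: MISS, evict peach. Cache (LRU->MRU): [ram cherry]
  17. access cherry: HIT. Cache (LRU->MRU): [ram cherry]
  18. access bee: MISS, evict ram. Cache (LRU->MRU): [cherry bee]
  19. access cherry: HIT. Cache (LRU->MRU): [bee cherry]
  20. access lime: MISS, evict bee. Cache (LRU->MRU): [cherry lime]
  21. access lime: HIT. Cache (LRU->MRU): [cherry lime]
  22. access lime: HIT. Cache (LRU->MRU): [cherry lime]
  23. access peach: MISS, evict cherry. Cache (LRU->MRU): [lime peach]
  24. access melon: MISS, evict lime. Cache (LRU->MRU): [peach melon]
Total: 7 hits, 17 misses, 15 evictions

Answer: 15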